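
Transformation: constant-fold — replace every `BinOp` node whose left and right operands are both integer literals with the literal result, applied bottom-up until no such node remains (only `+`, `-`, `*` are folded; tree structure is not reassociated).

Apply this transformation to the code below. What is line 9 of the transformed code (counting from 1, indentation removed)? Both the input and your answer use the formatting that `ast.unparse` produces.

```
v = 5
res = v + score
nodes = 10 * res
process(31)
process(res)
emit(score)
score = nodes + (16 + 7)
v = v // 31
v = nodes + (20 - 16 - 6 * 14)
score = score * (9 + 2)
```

Transformed code:
v = 5
res = v + score
nodes = 10 * res
process(31)
process(res)
emit(score)
score = nodes + 23
v = v // 31
v = nodes + -80
score = score * 11

v = nodes + -80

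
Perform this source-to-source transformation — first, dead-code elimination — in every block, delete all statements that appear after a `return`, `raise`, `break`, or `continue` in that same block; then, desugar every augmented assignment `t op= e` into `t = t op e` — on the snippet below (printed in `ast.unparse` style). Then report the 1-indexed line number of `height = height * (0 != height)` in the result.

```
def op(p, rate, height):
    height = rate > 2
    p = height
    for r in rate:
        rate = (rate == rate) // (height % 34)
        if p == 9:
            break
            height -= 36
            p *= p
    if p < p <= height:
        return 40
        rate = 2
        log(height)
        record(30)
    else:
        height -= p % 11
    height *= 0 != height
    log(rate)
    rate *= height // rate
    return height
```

Transformed code:
def op(p, rate, height):
    height = rate > 2
    p = height
    for r in rate:
        rate = (rate == rate) // (height % 34)
        if p == 9:
            break
    if p < p <= height:
        return 40
    else:
        height = height - p % 11
    height = height * (0 != height)
    log(rate)
    rate = rate * (height // rate)
    return height

12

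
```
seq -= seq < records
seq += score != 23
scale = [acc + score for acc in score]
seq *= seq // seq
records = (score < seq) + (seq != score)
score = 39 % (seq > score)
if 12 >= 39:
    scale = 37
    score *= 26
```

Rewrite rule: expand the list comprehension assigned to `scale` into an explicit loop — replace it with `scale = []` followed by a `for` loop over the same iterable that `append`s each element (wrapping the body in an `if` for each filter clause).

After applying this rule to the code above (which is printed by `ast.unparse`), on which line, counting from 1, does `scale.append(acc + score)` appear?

Transformed code:
seq -= seq < records
seq += score != 23
scale = []
for acc in score:
    scale.append(acc + score)
seq *= seq // seq
records = (score < seq) + (seq != score)
score = 39 % (seq > score)
if 12 >= 39:
    scale = 37
    score *= 26

5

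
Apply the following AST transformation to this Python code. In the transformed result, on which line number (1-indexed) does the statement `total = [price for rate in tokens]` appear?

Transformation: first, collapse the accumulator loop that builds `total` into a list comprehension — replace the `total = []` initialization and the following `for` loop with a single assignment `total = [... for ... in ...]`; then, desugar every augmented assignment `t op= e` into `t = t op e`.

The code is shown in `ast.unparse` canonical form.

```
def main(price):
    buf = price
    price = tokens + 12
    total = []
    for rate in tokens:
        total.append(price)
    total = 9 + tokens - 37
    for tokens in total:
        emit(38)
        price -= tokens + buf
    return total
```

Transformed code:
def main(price):
    buf = price
    price = tokens + 12
    total = [price for rate in tokens]
    total = 9 + tokens - 37
    for tokens in total:
        emit(38)
        price = price - (tokens + buf)
    return total

4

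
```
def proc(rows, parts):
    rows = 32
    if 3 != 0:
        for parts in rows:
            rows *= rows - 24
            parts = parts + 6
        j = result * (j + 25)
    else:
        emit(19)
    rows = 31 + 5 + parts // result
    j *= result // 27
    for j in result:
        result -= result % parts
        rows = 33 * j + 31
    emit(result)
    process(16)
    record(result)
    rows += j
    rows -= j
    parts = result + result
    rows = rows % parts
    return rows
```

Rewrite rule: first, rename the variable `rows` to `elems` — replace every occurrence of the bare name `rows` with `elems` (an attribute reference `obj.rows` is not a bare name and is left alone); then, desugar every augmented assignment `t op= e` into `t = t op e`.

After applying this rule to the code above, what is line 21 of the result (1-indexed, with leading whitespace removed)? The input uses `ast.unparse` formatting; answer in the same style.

Transformed code:
def proc(elems, parts):
    elems = 32
    if 3 != 0:
        for parts in elems:
            elems = elems * (elems - 24)
            parts = parts + 6
        j = result * (j + 25)
    else:
        emit(19)
    elems = 31 + 5 + parts // result
    j = j * (result // 27)
    for j in result:
        result = result - result % parts
        elems = 33 * j + 31
    emit(result)
    process(16)
    record(result)
    elems = elems + j
    elems = elems - j
    parts = result + result
    elems = elems % parts
    return elems

elems = elems % parts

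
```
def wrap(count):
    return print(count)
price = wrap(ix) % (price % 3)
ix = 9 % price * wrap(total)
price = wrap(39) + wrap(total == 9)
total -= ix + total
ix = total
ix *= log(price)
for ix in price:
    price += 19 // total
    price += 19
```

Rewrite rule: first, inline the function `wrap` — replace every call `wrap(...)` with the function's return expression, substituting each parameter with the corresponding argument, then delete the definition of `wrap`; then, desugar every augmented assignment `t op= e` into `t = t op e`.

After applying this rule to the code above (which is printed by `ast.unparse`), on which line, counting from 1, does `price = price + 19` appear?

9

Transformed code:
price = print(ix) % (price % 3)
ix = 9 % price * print(total)
price = print(39) + print(total == 9)
total = total - (ix + total)
ix = total
ix = ix * log(price)
for ix in price:
    price = price + 19 // total
    price = price + 19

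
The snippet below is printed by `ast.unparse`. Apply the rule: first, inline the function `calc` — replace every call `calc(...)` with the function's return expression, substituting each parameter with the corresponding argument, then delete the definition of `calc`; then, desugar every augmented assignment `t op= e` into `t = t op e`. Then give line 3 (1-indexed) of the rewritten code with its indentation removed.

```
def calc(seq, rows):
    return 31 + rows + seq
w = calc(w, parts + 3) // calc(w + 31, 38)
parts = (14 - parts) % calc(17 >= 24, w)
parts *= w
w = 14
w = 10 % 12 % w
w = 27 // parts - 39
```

Transformed code:
w = (31 + (parts + 3) + w) // (31 + 38 + (w + 31))
parts = (14 - parts) % (31 + w + (17 >= 24))
parts = parts * w
w = 14
w = 10 % 12 % w
w = 27 // parts - 39

parts = parts * w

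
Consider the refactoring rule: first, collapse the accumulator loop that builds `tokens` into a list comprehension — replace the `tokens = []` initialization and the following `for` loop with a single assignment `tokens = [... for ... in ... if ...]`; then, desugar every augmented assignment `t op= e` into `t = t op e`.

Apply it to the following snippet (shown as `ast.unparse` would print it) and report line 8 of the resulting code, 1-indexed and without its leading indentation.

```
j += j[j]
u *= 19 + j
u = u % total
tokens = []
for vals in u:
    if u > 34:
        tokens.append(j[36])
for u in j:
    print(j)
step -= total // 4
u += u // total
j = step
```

Transformed code:
j = j + j[j]
u = u * (19 + j)
u = u % total
tokens = [j[36] for vals in u if u > 34]
for u in j:
    print(j)
step = step - total // 4
u = u + u // total
j = step

u = u + u // total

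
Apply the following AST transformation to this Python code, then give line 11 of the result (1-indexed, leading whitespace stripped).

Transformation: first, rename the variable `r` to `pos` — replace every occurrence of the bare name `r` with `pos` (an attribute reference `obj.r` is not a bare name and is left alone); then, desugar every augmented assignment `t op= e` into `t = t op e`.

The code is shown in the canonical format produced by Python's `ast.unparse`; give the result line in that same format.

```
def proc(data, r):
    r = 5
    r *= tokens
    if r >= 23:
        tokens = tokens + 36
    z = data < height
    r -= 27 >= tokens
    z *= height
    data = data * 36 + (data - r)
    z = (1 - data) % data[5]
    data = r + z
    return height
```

data = pos + z

Transformed code:
def proc(data, pos):
    pos = 5
    pos = pos * tokens
    if pos >= 23:
        tokens = tokens + 36
    z = data < height
    pos = pos - (27 >= tokens)
    z = z * height
    data = data * 36 + (data - pos)
    z = (1 - data) % data[5]
    data = pos + z
    return height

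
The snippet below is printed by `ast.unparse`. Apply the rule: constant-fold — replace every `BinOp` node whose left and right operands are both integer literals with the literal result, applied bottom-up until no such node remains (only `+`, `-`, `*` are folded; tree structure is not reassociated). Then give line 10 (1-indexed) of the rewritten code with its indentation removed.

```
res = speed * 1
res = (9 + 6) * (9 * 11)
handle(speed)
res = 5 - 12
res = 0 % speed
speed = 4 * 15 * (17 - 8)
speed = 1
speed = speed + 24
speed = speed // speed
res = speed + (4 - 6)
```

Transformed code:
res = speed * 1
res = 1485
handle(speed)
res = -7
res = 0 % speed
speed = 540
speed = 1
speed = speed + 24
speed = speed // speed
res = speed + -2

res = speed + -2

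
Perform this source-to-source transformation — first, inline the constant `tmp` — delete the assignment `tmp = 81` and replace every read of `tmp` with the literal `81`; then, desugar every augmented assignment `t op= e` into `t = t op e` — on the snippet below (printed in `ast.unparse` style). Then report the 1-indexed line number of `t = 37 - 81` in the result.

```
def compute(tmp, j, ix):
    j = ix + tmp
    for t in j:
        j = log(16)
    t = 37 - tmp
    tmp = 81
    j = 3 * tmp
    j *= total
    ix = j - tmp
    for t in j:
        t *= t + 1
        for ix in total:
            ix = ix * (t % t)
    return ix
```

Transformed code:
def compute(tmp, j, ix):
    j = ix + 81
    for t in j:
        j = log(16)
    t = 37 - 81
    j = 3 * 81
    j = j * total
    ix = j - 81
    for t in j:
        t = t * (t + 1)
        for ix in total:
            ix = ix * (t % t)
    return ix

5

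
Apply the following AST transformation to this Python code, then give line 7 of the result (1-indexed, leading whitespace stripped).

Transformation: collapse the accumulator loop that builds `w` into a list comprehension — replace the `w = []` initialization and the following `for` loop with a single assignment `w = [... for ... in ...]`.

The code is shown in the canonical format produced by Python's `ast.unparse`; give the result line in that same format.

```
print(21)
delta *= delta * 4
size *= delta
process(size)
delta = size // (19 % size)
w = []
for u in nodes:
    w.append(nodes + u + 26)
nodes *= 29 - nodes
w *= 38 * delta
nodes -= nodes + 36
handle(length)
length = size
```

Transformed code:
print(21)
delta *= delta * 4
size *= delta
process(size)
delta = size // (19 % size)
w = [nodes + u + 26 for u in nodes]
nodes *= 29 - nodes
w *= 38 * delta
nodes -= nodes + 36
handle(length)
length = size

nodes *= 29 - nodes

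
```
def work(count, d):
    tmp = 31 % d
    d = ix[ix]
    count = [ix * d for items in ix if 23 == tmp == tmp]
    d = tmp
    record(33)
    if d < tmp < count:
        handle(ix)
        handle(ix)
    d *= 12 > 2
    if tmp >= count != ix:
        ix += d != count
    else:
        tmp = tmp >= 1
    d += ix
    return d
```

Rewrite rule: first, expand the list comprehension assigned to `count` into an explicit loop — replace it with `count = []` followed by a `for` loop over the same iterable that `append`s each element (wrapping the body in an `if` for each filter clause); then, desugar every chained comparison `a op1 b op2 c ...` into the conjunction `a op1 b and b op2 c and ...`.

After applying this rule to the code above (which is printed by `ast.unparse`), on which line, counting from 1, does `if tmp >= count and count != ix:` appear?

14

Transformed code:
def work(count, d):
    tmp = 31 % d
    d = ix[ix]
    count = []
    for items in ix:
        if 23 == tmp and tmp == tmp:
            count.append(ix * d)
    d = tmp
    record(33)
    if d < tmp and tmp < count:
        handle(ix)
        handle(ix)
    d *= 12 > 2
    if tmp >= count and count != ix:
        ix += d != count
    else:
        tmp = tmp >= 1
    d += ix
    return d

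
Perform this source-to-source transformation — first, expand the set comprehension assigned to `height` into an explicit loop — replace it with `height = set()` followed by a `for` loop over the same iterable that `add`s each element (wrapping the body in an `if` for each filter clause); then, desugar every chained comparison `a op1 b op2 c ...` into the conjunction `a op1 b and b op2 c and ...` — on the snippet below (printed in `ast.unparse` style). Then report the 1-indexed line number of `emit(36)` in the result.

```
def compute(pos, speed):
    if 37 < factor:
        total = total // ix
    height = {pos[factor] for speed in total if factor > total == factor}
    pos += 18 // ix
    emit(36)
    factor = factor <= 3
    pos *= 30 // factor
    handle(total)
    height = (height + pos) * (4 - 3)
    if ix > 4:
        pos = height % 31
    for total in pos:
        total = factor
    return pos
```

Transformed code:
def compute(pos, speed):
    if 37 < factor:
        total = total // ix
    height = set()
    for speed in total:
        if factor > total and total == factor:
            height.add(pos[factor])
    pos += 18 // ix
    emit(36)
    factor = factor <= 3
    pos *= 30 // factor
    handle(total)
    height = (height + pos) * (4 - 3)
    if ix > 4:
        pos = height % 31
    for total in pos:
        total = factor
    return pos

9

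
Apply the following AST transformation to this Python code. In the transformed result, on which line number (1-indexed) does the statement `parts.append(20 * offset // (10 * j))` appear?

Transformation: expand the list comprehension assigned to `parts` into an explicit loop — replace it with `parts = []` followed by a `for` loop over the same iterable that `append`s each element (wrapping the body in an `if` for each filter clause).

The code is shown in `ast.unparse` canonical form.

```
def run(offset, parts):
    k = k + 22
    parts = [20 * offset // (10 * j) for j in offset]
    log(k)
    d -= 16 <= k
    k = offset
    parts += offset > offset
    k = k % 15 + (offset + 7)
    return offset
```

Transformed code:
def run(offset, parts):
    k = k + 22
    parts = []
    for j in offset:
        parts.append(20 * offset // (10 * j))
    log(k)
    d -= 16 <= k
    k = offset
    parts += offset > offset
    k = k % 15 + (offset + 7)
    return offset

5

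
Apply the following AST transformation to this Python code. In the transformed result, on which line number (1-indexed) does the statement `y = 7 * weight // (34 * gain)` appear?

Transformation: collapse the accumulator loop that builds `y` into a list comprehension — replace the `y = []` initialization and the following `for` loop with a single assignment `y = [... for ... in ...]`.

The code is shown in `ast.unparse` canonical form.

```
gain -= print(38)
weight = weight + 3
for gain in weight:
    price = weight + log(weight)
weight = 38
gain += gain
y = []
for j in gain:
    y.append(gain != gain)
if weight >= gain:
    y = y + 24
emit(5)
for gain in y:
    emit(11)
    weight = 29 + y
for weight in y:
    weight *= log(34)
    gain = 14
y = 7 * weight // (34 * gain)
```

17

Transformed code:
gain -= print(38)
weight = weight + 3
for gain in weight:
    price = weight + log(weight)
weight = 38
gain += gain
y = [gain != gain for j in gain]
if weight >= gain:
    y = y + 24
emit(5)
for gain in y:
    emit(11)
    weight = 29 + y
for weight in y:
    weight *= log(34)
    gain = 14
y = 7 * weight // (34 * gain)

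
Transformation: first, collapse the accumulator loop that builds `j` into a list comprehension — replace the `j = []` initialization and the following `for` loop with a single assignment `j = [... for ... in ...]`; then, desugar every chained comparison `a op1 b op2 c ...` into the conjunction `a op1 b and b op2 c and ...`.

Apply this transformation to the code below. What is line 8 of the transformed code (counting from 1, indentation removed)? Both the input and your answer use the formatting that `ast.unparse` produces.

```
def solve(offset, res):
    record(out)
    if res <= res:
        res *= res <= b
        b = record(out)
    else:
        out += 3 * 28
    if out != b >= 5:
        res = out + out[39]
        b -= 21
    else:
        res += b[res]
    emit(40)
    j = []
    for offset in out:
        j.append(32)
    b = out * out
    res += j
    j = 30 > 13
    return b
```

Transformed code:
def solve(offset, res):
    record(out)
    if res <= res:
        res *= res <= b
        b = record(out)
    else:
        out += 3 * 28
    if out != b and b >= 5:
        res = out + out[39]
        b -= 21
    else:
        res += b[res]
    emit(40)
    j = [32 for offset in out]
    b = out * out
    res += j
    j = 30 > 13
    return b

if out != b and b >= 5:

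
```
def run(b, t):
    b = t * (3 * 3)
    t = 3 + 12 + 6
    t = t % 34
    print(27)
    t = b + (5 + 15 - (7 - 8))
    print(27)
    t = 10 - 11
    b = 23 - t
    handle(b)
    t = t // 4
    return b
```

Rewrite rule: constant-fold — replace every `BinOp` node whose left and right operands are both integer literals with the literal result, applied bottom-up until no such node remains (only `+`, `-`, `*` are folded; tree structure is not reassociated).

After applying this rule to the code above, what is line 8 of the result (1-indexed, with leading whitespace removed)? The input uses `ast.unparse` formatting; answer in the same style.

t = -1

Transformed code:
def run(b, t):
    b = t * 9
    t = 21
    t = t % 34
    print(27)
    t = b + 21
    print(27)
    t = -1
    b = 23 - t
    handle(b)
    t = t // 4
    return b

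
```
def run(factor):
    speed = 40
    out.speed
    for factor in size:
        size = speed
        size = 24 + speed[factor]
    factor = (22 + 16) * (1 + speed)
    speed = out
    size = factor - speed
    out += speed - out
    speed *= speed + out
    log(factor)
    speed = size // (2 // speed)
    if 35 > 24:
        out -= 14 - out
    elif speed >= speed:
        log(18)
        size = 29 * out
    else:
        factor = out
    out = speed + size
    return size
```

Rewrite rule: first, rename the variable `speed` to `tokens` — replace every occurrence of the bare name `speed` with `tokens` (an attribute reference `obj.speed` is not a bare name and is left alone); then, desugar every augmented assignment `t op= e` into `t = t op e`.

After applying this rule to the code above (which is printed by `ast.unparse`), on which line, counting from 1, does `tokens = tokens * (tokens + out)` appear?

11

Transformed code:
def run(factor):
    tokens = 40
    out.speed
    for factor in size:
        size = tokens
        size = 24 + tokens[factor]
    factor = (22 + 16) * (1 + tokens)
    tokens = out
    size = factor - tokens
    out = out + (tokens - out)
    tokens = tokens * (tokens + out)
    log(factor)
    tokens = size // (2 // tokens)
    if 35 > 24:
        out = out - (14 - out)
    elif tokens >= tokens:
        log(18)
        size = 29 * out
    else:
        factor = out
    out = tokens + size
    return size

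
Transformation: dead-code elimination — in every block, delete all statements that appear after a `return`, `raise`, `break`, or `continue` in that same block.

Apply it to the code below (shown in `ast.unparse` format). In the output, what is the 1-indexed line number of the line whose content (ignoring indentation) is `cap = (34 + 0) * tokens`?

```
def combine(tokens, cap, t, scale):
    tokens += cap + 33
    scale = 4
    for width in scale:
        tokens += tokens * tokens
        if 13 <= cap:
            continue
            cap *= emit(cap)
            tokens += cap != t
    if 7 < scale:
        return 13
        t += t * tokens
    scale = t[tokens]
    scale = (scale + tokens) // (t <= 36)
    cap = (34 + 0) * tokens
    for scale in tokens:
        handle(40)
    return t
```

Transformed code:
def combine(tokens, cap, t, scale):
    tokens += cap + 33
    scale = 4
    for width in scale:
        tokens += tokens * tokens
        if 13 <= cap:
            continue
    if 7 < scale:
        return 13
    scale = t[tokens]
    scale = (scale + tokens) // (t <= 36)
    cap = (34 + 0) * tokens
    for scale in tokens:
        handle(40)
    return t

12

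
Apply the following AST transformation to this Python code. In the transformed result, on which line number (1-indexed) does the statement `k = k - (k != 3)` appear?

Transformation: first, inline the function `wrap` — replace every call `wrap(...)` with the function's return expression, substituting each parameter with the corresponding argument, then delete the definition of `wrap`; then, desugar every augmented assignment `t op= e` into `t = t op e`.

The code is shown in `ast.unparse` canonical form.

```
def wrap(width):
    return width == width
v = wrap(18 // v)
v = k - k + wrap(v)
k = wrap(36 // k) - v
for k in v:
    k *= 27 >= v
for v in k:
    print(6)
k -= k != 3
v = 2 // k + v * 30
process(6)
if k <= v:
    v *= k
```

Transformed code:
v = 18 // v == 18 // v
v = k - k + (v == v)
k = (36 // k == 36 // k) - v
for k in v:
    k = k * (27 >= v)
for v in k:
    print(6)
k = k - (k != 3)
v = 2 // k + v * 30
process(6)
if k <= v:
    v = v * k

8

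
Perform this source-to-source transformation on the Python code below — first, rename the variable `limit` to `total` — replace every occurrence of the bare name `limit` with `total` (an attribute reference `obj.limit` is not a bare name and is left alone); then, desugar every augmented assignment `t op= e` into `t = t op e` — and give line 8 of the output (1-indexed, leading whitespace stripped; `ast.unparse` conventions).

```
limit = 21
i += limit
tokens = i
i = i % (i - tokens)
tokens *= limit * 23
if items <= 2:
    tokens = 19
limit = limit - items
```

Transformed code:
total = 21
i = i + total
tokens = i
i = i % (i - tokens)
tokens = tokens * (total * 23)
if items <= 2:
    tokens = 19
total = total - items

total = total - items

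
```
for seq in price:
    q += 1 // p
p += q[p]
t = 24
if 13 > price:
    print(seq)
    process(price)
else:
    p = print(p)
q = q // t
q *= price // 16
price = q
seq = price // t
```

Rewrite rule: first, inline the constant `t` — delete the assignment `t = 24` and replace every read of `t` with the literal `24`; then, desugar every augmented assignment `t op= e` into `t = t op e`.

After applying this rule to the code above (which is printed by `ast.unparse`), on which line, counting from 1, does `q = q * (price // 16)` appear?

10

Transformed code:
for seq in price:
    q = q + 1 // p
p = p + q[p]
if 13 > price:
    print(seq)
    process(price)
else:
    p = print(p)
q = q // 24
q = q * (price // 16)
price = q
seq = price // 24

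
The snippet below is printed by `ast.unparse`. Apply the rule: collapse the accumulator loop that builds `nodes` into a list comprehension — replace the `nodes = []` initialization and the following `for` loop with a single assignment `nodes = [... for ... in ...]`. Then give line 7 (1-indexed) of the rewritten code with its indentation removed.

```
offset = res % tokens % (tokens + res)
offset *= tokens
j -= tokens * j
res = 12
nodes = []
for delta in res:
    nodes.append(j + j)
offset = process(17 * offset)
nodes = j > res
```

nodes = j > res

Transformed code:
offset = res % tokens % (tokens + res)
offset *= tokens
j -= tokens * j
res = 12
nodes = [j + j for delta in res]
offset = process(17 * offset)
nodes = j > res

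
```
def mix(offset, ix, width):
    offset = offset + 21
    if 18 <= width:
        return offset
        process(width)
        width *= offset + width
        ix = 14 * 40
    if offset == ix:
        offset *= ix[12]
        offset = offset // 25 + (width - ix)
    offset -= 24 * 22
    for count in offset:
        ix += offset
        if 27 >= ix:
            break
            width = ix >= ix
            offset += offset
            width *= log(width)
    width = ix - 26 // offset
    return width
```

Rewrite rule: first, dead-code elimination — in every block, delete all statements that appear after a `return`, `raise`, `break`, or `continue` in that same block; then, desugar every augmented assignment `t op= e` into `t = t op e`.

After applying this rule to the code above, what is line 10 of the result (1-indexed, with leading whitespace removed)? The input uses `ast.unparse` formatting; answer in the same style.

ix = ix + offset

Transformed code:
def mix(offset, ix, width):
    offset = offset + 21
    if 18 <= width:
        return offset
    if offset == ix:
        offset = offset * ix[12]
        offset = offset // 25 + (width - ix)
    offset = offset - 24 * 22
    for count in offset:
        ix = ix + offset
        if 27 >= ix:
            break
    width = ix - 26 // offset
    return width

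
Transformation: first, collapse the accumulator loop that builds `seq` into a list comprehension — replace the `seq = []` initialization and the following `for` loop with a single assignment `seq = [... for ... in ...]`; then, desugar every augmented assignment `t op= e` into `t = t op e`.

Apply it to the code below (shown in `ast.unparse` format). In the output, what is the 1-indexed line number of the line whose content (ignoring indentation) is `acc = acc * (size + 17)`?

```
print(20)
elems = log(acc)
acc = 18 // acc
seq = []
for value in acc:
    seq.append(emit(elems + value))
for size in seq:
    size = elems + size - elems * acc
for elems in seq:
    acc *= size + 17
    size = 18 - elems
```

Transformed code:
print(20)
elems = log(acc)
acc = 18 // acc
seq = [emit(elems + value) for value in acc]
for size in seq:
    size = elems + size - elems * acc
for elems in seq:
    acc = acc * (size + 17)
    size = 18 - elems

8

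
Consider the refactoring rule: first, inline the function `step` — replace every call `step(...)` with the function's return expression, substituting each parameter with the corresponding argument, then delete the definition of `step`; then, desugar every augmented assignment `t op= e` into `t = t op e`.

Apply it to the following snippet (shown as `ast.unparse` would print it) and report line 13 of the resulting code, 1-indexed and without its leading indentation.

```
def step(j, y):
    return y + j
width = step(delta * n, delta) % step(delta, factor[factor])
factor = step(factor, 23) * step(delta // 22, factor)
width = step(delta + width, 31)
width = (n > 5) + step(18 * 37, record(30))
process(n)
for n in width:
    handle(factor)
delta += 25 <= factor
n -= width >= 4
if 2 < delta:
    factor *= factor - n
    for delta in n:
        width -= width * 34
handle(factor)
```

width = width - width * 34

Transformed code:
width = (delta + delta * n) % (factor[factor] + delta)
factor = (23 + factor) * (factor + delta // 22)
width = 31 + (delta + width)
width = (n > 5) + (record(30) + 18 * 37)
process(n)
for n in width:
    handle(factor)
delta = delta + (25 <= factor)
n = n - (width >= 4)
if 2 < delta:
    factor = factor * (factor - n)
    for delta in n:
        width = width - width * 34
handle(factor)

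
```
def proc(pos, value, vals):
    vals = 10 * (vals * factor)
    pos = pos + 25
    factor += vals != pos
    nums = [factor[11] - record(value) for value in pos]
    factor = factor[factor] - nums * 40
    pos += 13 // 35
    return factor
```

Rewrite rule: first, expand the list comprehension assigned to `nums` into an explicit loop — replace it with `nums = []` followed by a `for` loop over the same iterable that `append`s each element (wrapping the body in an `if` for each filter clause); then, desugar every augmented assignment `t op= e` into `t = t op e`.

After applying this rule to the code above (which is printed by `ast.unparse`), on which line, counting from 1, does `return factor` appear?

Transformed code:
def proc(pos, value, vals):
    vals = 10 * (vals * factor)
    pos = pos + 25
    factor = factor + (vals != pos)
    nums = []
    for value in pos:
        nums.append(factor[11] - record(value))
    factor = factor[factor] - nums * 40
    pos = pos + 13 // 35
    return factor

10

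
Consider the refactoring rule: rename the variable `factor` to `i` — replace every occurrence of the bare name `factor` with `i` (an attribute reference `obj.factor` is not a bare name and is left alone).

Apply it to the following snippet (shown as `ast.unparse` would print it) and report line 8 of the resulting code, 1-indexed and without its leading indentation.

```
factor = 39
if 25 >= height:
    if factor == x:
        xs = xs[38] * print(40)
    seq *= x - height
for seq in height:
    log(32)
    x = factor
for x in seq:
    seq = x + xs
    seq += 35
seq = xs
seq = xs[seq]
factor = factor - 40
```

x = i

Transformed code:
i = 39
if 25 >= height:
    if i == x:
        xs = xs[38] * print(40)
    seq *= x - height
for seq in height:
    log(32)
    x = i
for x in seq:
    seq = x + xs
    seq += 35
seq = xs
seq = xs[seq]
i = i - 40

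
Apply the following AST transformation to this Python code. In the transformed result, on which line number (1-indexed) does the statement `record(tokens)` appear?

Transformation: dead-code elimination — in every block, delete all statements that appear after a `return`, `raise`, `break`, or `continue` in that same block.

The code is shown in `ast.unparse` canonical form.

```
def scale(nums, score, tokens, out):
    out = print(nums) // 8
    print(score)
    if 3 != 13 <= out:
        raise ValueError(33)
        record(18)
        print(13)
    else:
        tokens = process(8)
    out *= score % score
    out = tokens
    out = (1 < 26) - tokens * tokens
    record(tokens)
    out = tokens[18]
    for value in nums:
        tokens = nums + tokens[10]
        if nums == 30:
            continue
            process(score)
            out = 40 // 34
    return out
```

11

Transformed code:
def scale(nums, score, tokens, out):
    out = print(nums) // 8
    print(score)
    if 3 != 13 <= out:
        raise ValueError(33)
    else:
        tokens = process(8)
    out *= score % score
    out = tokens
    out = (1 < 26) - tokens * tokens
    record(tokens)
    out = tokens[18]
    for value in nums:
        tokens = nums + tokens[10]
        if nums == 30:
            continue
    return out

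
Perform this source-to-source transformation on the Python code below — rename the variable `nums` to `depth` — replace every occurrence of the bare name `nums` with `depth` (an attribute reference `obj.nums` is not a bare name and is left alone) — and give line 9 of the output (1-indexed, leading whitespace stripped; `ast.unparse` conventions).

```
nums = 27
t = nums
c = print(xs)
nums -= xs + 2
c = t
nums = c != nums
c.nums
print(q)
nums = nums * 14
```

depth = depth * 14

Transformed code:
depth = 27
t = depth
c = print(xs)
depth -= xs + 2
c = t
depth = c != depth
c.nums
print(q)
depth = depth * 14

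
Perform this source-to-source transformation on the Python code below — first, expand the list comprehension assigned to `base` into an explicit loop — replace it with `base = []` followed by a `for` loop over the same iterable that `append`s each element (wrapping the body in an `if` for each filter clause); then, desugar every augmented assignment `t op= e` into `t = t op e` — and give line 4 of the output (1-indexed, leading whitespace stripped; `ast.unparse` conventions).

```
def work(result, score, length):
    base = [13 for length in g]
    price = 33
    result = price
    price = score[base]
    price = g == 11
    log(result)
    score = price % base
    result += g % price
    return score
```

Transformed code:
def work(result, score, length):
    base = []
    for length in g:
        base.append(13)
    price = 33
    result = price
    price = score[base]
    price = g == 11
    log(result)
    score = price % base
    result = result + g % price
    return score

base.append(13)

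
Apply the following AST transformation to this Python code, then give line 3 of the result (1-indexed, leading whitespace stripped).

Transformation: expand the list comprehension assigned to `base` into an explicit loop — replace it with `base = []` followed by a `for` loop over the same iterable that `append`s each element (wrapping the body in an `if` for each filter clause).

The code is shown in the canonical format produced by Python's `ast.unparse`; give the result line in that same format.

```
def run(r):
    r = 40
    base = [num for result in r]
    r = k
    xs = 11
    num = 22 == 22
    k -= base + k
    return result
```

base = []

Transformed code:
def run(r):
    r = 40
    base = []
    for result in r:
        base.append(num)
    r = k
    xs = 11
    num = 22 == 22
    k -= base + k
    return result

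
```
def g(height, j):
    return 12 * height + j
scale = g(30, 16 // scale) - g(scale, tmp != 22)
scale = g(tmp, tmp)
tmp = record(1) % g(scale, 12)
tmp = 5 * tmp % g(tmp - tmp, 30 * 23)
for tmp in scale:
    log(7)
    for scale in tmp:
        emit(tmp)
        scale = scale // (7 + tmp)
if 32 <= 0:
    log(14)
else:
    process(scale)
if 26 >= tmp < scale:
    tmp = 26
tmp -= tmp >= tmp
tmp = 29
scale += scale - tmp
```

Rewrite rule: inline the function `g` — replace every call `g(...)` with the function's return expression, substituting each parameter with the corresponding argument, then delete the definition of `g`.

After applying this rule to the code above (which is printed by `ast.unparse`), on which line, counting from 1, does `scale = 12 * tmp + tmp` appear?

Transformed code:
scale = 12 * 30 + 16 // scale - (12 * scale + (tmp != 22))
scale = 12 * tmp + tmp
tmp = record(1) % (12 * scale + 12)
tmp = 5 * tmp % (12 * (tmp - tmp) + 30 * 23)
for tmp in scale:
    log(7)
    for scale in tmp:
        emit(tmp)
        scale = scale // (7 + tmp)
if 32 <= 0:
    log(14)
else:
    process(scale)
if 26 >= tmp < scale:
    tmp = 26
tmp -= tmp >= tmp
tmp = 29
scale += scale - tmp

2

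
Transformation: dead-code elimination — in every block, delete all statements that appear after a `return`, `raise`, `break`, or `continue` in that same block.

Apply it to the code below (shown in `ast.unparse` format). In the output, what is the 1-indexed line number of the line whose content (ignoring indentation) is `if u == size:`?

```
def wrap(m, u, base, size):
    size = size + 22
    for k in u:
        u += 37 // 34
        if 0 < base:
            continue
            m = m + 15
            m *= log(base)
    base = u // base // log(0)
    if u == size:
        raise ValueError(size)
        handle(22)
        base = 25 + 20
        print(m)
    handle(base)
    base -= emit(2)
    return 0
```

Transformed code:
def wrap(m, u, base, size):
    size = size + 22
    for k in u:
        u += 37 // 34
        if 0 < base:
            continue
    base = u // base // log(0)
    if u == size:
        raise ValueError(size)
    handle(base)
    base -= emit(2)
    return 0

8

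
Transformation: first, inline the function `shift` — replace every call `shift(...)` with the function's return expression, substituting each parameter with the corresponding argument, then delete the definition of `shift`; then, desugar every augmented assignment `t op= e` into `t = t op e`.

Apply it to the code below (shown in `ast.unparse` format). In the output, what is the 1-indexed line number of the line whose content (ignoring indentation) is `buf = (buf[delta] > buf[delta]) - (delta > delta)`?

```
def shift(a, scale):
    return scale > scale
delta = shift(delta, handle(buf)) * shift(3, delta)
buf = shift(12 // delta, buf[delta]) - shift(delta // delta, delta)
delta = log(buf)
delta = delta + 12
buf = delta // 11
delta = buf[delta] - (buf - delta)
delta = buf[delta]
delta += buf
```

Transformed code:
delta = (handle(buf) > handle(buf)) * (delta > delta)
buf = (buf[delta] > buf[delta]) - (delta > delta)
delta = log(buf)
delta = delta + 12
buf = delta // 11
delta = buf[delta] - (buf - delta)
delta = buf[delta]
delta = delta + buf

2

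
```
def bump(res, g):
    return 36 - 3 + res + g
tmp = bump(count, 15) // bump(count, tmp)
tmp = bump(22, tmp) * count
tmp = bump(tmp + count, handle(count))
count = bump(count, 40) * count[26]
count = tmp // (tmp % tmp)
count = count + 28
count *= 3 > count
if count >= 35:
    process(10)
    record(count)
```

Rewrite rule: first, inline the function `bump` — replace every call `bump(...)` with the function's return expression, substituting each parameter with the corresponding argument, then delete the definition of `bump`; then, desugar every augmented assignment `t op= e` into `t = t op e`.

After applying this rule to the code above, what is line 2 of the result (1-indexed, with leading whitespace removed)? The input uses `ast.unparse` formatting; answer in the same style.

tmp = (36 - 3 + 22 + tmp) * count

Transformed code:
tmp = (36 - 3 + count + 15) // (36 - 3 + count + tmp)
tmp = (36 - 3 + 22 + tmp) * count
tmp = 36 - 3 + (tmp + count) + handle(count)
count = (36 - 3 + count + 40) * count[26]
count = tmp // (tmp % tmp)
count = count + 28
count = count * (3 > count)
if count >= 35:
    process(10)
    record(count)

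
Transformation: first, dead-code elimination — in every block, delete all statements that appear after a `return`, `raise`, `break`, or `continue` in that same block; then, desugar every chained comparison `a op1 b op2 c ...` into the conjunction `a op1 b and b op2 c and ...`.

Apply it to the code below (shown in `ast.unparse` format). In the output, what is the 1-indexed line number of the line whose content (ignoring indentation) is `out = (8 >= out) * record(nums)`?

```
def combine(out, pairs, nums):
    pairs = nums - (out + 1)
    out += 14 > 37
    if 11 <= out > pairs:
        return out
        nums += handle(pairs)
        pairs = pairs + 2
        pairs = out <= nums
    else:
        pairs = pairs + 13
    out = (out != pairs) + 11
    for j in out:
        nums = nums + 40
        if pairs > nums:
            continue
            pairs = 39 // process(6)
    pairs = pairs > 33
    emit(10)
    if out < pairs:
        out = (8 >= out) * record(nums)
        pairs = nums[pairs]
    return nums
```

16

Transformed code:
def combine(out, pairs, nums):
    pairs = nums - (out + 1)
    out += 14 > 37
    if 11 <= out and out > pairs:
        return out
    else:
        pairs = pairs + 13
    out = (out != pairs) + 11
    for j in out:
        nums = nums + 40
        if pairs > nums:
            continue
    pairs = pairs > 33
    emit(10)
    if out < pairs:
        out = (8 >= out) * record(nums)
        pairs = nums[pairs]
    return nums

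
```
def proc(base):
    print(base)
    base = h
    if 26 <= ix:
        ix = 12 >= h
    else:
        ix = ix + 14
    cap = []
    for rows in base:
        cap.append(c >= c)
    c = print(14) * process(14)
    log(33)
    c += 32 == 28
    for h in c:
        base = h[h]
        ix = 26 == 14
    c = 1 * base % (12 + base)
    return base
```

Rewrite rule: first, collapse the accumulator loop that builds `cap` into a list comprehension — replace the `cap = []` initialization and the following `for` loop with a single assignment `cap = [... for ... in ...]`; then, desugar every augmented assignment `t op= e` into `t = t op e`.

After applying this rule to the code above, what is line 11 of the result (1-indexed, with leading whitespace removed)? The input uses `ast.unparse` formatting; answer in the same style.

c = c + (32 == 28)

Transformed code:
def proc(base):
    print(base)
    base = h
    if 26 <= ix:
        ix = 12 >= h
    else:
        ix = ix + 14
    cap = [c >= c for rows in base]
    c = print(14) * process(14)
    log(33)
    c = c + (32 == 28)
    for h in c:
        base = h[h]
        ix = 26 == 14
    c = 1 * base % (12 + base)
    return base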